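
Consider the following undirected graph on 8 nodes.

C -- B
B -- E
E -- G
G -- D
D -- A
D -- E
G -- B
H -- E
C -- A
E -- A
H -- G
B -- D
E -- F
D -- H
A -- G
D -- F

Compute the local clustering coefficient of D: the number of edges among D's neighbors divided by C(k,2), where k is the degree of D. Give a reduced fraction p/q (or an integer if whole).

D's neighbors: A, B, E, F, G, and H (k = 6).
Possible neighbor pairs: C(6,2) = 15. Edges among them: A–E, A–G, B–E, B–G, E–F, E–G, E–H, G–H → e = 8.
Clustering(D) = 8/15.

8/15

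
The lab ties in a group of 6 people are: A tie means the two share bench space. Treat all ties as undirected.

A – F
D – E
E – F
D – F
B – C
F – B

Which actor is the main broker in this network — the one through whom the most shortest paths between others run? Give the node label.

F

Unnormalized betweenness of each node: A:0, B:4, C:0, D:0, E:0, F:8.
F has the largest value, 8, making it the main broker — the node through which the most shortest paths run.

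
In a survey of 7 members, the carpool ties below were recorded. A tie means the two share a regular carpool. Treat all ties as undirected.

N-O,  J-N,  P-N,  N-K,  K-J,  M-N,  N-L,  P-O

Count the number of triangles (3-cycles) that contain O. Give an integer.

O's neighbors: N and P.
Neighbor pairs that are themselves tied: O–N–P. Each forms one triangle with O, for 1 in total.

1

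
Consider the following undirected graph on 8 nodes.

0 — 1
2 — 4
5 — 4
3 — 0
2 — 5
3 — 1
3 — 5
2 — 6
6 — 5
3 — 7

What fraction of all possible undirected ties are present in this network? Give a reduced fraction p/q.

5/14

There are 10 edges and 8 nodes, so the maximum possible is C(8,2) = 28.
Density = 10/28 = 5/14.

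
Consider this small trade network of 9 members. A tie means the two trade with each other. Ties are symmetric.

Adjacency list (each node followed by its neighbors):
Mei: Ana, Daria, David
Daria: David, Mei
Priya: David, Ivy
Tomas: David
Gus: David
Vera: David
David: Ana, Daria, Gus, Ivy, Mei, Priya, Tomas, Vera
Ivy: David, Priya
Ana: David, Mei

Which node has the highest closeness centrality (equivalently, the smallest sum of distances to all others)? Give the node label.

David

Farness (sum of distances to all others) for each node — Ana:14, Daria:14, David:8, Gus:15, Ivy:14, Mei:13, Priya:14, Tomas:15, Vera:15.
The smallest farness is 8, for David, so David has the highest closeness.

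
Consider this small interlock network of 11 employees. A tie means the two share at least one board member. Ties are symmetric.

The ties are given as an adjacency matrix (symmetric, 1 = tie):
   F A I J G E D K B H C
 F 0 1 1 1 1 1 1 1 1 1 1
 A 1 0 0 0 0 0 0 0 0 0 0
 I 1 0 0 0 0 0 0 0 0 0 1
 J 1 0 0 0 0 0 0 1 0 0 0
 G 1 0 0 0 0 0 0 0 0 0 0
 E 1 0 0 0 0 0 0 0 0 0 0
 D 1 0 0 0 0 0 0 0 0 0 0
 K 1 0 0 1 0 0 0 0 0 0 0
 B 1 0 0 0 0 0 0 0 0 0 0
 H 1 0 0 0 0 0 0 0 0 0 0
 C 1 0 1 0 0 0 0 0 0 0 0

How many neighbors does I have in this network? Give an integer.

2

I is directly tied to C and F. That is 2 neighbors, so the degree of I is 2.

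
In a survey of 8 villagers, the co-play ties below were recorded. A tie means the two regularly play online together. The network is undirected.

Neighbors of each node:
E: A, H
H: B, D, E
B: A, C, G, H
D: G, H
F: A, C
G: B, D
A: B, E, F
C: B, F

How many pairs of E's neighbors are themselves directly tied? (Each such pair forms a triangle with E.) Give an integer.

E's neighbors are A and H, but none of them are tied to each other, so no triangle contains E.

0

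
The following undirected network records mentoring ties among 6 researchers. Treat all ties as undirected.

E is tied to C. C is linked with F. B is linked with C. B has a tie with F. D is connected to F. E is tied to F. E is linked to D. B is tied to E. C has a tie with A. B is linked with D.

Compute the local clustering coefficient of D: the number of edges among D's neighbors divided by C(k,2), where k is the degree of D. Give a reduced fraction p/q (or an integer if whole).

1

D's neighbors: B, E, and F (k = 3).
Possible neighbor pairs: C(3,2) = 3. Edges among them: B–E, B–F, E–F → e = 3.
Clustering(D) = 3/3 = 1.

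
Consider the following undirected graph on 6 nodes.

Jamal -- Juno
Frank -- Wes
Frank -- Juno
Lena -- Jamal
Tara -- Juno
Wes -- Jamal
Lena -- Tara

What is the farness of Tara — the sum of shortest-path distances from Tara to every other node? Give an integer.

9

Distances from Tara: Frank:2, Jamal:2, Juno:1, Lena:1, Wes:3.
Sum = 2 + 2 + 1 + 1 + 3 = 9.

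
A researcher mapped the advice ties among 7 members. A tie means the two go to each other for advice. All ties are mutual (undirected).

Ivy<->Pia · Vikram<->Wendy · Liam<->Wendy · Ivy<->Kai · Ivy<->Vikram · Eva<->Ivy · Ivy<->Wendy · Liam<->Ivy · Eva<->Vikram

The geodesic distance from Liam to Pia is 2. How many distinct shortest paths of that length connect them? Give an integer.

The shortest distance is 2, and the only length-2 path is Liam–Ivy–Pia. So there is exactly 1 shortest path.

1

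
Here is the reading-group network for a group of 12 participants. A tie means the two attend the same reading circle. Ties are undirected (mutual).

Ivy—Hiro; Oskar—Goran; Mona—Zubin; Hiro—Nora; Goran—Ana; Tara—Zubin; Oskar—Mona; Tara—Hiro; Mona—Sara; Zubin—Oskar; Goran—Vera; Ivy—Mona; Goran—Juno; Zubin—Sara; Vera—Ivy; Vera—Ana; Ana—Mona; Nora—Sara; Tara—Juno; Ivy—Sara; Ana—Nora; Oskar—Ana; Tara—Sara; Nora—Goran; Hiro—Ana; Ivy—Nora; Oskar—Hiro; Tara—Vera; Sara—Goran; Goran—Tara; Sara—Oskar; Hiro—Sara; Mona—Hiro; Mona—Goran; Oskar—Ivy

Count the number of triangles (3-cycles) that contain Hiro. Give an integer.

12

Hiro's neighbors: Ana, Ivy, Mona, Nora, Oskar, Sara, and Tara.
Neighbor pairs that are themselves tied: Hiro–Ana–Mona; Hiro–Ana–Nora; Hiro–Ana–Oskar; Hiro–Ivy–Mona; Hiro–Ivy–Nora; Hiro–Ivy–Oskar; Hiro–Ivy–Sara; Hiro–Mona–Oskar; Hiro–Mona–Sara; Hiro–Nora–Sara; Hiro–Oskar–Sara; Hiro–Sara–Tara. Each forms one triangle with Hiro, for 12 in total.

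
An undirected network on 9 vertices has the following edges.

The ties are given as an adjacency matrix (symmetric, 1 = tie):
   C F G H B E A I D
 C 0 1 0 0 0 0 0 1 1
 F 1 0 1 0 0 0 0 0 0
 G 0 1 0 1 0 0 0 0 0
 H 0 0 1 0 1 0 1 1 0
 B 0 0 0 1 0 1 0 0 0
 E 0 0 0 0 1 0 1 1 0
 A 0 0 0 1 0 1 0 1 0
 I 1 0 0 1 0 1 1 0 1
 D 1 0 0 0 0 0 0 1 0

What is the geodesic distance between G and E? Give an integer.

3

One shortest route is G – H – B – E, which uses 3 edges, and at distance 2 from G we only reach {A, B, C, I}, which does not include E. So d(G,E) = 3.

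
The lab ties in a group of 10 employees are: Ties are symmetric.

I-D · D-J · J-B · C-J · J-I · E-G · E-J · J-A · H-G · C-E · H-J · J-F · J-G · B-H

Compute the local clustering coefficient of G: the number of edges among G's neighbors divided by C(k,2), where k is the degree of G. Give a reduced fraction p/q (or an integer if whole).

G's neighbors: E, H, and J (k = 3).
Possible neighbor pairs: C(3,2) = 3. Edges among them: E–J, H–J → e = 2.
Clustering(G) = 2/3.

2/3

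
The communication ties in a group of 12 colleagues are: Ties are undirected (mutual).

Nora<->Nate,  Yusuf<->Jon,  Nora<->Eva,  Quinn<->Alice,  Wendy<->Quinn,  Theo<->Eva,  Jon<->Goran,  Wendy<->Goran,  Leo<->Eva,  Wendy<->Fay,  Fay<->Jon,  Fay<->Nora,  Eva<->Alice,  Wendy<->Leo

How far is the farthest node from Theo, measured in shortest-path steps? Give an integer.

5

Distances from Theo: Alice:2, Eva:1, Fay:3, Goran:4, Jon:4, Leo:2, Nate:3, Nora:2, Quinn:3, Wendy:3, Yusuf:5.
The largest is 5 (to Yusuf), so the eccentricity of Theo is 5.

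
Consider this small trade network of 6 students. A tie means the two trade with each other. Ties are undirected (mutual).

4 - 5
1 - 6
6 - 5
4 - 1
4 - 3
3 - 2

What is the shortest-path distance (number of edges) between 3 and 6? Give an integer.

One shortest route is 3 – 4 – 5 – 6, which uses 3 edges, and at distance 2 from 3 we only reach {1, 5}, which does not include 6. So d(3,6) = 3.

3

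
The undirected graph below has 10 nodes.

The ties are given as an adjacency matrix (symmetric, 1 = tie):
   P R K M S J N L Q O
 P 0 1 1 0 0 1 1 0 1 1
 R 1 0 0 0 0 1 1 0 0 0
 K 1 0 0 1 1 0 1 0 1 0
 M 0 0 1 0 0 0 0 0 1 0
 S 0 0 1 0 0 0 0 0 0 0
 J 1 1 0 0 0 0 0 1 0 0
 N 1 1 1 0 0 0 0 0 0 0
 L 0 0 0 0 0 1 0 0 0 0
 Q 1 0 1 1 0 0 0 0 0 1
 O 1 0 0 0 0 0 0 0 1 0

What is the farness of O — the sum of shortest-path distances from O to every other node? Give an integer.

Distances from O: J:2, K:2, L:3, M:2, N:2, P:1, Q:1, R:2, S:3.
Sum = 2 + 2 + 3 + 2 + 2 + 1 + 1 + 2 + 3 = 18.

18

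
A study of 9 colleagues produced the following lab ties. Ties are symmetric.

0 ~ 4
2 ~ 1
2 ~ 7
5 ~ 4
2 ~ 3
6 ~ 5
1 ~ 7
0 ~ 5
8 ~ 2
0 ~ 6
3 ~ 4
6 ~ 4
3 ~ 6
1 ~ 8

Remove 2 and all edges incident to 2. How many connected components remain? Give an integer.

2

Without 2, the remaining ties split the others into: {1, 7, 8}; {0, 3, 4, 5, 6}.
That's 2 separate components.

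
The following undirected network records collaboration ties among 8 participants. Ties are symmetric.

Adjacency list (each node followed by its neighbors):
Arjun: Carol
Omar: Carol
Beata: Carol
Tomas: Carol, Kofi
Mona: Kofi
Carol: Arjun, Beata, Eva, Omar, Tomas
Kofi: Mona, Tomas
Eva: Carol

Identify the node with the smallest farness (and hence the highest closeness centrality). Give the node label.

Farness (sum of distances to all others) for each node — Arjun:16, Beata:16, Carol:10, Eva:16, Kofi:16, Mona:22, Omar:16, Tomas:12.
The smallest farness is 10, for Carol, so Carol has the highest closeness.

Carol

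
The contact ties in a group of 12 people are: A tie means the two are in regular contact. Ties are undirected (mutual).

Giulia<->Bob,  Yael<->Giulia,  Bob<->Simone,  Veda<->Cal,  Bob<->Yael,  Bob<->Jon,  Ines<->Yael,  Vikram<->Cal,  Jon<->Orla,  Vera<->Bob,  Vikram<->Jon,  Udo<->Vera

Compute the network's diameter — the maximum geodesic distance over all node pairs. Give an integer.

6

Eccentricity of each node (its greatest distance to any other): Bob:4, Cal:5, Giulia:5, Ines:6, Jon:3, Orla:4, Simone:5, Udo:6, Veda:6, Vera:5, Vikram:4, Yael:5.
The maximum eccentricity is 6, realized for instance by the pair Ines–Veda via Ines – Yael – Bob – Jon – Vikram – Cal – Veda. So the diameter is 6.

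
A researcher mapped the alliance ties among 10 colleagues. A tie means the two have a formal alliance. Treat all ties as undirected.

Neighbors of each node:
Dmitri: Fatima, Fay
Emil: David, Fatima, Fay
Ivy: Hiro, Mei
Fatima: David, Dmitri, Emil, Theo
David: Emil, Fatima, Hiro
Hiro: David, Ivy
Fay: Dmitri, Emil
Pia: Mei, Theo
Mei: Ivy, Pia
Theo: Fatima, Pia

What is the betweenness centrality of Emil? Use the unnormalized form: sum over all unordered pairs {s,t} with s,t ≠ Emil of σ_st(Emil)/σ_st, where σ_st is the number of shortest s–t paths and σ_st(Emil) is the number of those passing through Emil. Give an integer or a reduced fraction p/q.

31/6

Pairs whose geodesics pass through Emil — Fatima–Fay: 1/2; Fay–David: 1; Fay–Hiro: 1; Fay–Ivy: 1; Fay–Mei: 2/3; Fay–Pia: 1/2; Fay–Theo: 1/2.
All other pairs contribute 0.
Summing the contributions gives betweenness(Emil) = 31/6.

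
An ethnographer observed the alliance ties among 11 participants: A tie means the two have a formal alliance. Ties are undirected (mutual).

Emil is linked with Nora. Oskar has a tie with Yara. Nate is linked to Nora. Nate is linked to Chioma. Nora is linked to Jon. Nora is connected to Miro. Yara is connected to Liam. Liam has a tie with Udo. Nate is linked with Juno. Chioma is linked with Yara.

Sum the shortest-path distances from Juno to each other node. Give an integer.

30

Distances from Juno: Chioma:2, Emil:3, Jon:3, Liam:4, Miro:3, Nate:1, Nora:2, Oskar:4, Udo:5, Yara:3.
Sum = 2 + 3 + 3 + 4 + 3 + 1 + 2 + 4 + 5 + 3 = 30.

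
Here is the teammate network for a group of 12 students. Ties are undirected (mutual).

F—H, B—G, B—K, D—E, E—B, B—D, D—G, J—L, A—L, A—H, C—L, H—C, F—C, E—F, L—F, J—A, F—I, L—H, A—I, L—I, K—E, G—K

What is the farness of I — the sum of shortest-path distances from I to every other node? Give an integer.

Distances from I: A:1, B:3, C:2, D:3, E:2, F:1, G:4, H:2, J:2, K:3, L:1.
Sum = 1 + 3 + 2 + 3 + 2 + 1 + 4 + 2 + 2 + 3 + 1 = 24.

24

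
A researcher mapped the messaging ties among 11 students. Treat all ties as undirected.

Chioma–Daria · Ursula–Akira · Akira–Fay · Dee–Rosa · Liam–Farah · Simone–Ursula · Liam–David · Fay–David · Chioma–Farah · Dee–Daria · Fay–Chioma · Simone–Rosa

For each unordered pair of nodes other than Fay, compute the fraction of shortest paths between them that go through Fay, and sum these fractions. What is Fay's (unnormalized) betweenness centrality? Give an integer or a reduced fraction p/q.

Pairs whose geodesics pass through Fay — Akira–Dee: 1/2; Akira–Daria: 1; Akira–Chioma: 1; Akira–Farah: 1; Akira–Liam: 1; Akira–David: 1; Ursula–Daria: 1/2; Ursula–Chioma: 1; Ursula–Farah: 1; Ursula–Liam: 1; Ursula–David: 1; Simone–Chioma: 1/2; Simone–Farah: 1/2; Simone–Liam: 1 … (+5 more pairs).
All other pairs contribute 0.
Summing the contributions gives betweenness(Fay) = 17.

17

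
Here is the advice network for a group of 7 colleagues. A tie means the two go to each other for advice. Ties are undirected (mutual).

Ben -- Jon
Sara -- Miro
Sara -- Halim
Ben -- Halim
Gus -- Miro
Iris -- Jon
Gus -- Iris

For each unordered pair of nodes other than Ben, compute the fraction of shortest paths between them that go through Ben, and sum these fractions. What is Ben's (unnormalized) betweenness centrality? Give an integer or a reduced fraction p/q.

3

Pairs whose geodesics pass through Ben — Jon–Sara: 1; Jon–Halim: 1; Iris–Halim: 1.
All other pairs contribute 0.
Summing the contributions gives betweenness(Ben) = 3.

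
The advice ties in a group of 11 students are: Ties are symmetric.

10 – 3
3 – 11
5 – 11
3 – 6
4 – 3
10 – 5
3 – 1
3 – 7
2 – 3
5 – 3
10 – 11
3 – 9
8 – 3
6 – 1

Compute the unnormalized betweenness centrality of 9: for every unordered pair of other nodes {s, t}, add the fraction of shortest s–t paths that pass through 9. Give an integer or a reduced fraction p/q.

No shortest path between any pair of other nodes passes through 9.
Summing the contributions gives betweenness(9) = 0.

0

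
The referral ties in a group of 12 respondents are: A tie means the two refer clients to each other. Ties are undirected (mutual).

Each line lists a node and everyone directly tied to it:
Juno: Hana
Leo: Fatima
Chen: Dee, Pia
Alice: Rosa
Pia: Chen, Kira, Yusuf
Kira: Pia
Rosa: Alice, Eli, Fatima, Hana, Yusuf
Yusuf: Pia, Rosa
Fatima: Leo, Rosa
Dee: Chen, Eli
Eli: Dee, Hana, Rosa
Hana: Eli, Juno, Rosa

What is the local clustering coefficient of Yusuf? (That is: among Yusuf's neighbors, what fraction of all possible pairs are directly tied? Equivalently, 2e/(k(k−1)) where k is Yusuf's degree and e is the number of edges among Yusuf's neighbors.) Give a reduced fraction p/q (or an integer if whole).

0

Yusuf's neighbors: Pia and Rosa (k = 2).
Possible neighbor pairs: C(2,2) = 1. Edges among them: none → e = 0.
Clustering(Yusuf) = 0/1.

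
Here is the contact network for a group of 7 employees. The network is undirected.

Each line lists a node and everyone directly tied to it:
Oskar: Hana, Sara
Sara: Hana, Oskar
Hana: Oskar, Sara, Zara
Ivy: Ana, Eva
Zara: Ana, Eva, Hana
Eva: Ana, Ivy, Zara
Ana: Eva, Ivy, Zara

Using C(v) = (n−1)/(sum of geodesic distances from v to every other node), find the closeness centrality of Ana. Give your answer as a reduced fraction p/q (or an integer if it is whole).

6/11

Distances from Ana: Eva:1, Hana:2, Ivy:1, Oskar:3, Sara:3, Zara:1. Sum = 11.
n = 7, so closeness = 6/11.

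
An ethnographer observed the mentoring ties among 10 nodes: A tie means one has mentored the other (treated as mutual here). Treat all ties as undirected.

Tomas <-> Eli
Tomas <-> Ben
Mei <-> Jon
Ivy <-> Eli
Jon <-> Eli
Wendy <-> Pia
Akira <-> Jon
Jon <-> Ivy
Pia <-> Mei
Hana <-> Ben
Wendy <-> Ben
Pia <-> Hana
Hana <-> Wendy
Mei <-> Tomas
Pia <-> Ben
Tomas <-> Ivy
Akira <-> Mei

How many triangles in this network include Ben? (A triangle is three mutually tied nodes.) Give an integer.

3

Ben's neighbors: Hana, Pia, Tomas, and Wendy.
Neighbor pairs that are themselves tied: Ben–Hana–Pia; Ben–Hana–Wendy; Ben–Pia–Wendy. Each forms one triangle with Ben, for 3 in total.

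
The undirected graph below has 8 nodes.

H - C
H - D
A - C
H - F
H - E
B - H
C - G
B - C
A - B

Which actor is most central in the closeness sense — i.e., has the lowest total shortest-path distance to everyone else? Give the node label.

H

Farness (sum of distances to all others) for each node — A:15, B:11, C:10, D:15, E:15, F:15, G:16, H:9.
The smallest farness is 9, for H, so H has the highest closeness.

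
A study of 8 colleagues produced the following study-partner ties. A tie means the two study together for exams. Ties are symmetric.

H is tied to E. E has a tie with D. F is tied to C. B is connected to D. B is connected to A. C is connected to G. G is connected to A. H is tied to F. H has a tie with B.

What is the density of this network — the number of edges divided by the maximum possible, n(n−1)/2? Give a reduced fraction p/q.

There are 9 edges and 8 nodes, so the maximum possible is C(8,2) = 28.
Density = 9/28.

9/28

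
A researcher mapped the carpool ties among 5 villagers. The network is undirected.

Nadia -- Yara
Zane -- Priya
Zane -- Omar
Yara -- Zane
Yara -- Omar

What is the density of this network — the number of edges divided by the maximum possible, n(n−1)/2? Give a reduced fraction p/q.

1/2

There are 5 edges and 5 nodes, so the maximum possible is C(5,2) = 10.
Density = 5/10 = 1/2.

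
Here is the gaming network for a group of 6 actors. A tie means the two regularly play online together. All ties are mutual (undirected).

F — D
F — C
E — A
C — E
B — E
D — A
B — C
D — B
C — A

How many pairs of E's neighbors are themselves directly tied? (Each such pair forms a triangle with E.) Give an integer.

E's neighbors: A, B, and C.
Neighbor pairs that are themselves tied: E–A–C; E–B–C. Each forms one triangle with E, for 2 in total.

2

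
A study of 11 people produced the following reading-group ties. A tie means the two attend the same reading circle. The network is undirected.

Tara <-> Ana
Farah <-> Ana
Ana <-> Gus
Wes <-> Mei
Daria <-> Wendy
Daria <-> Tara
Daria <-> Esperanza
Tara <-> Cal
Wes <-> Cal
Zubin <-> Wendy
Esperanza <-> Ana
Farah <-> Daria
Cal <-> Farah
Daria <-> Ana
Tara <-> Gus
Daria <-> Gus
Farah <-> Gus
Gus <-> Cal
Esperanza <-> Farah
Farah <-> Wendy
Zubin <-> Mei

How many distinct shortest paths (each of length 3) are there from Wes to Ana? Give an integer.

The shortest distance is 3. The length-3 paths are: Wes–Cal–Tara–Ana; Wes–Cal–Gus–Ana; Wes–Cal–Farah–Ana.
That gives 3 distinct shortest paths.

3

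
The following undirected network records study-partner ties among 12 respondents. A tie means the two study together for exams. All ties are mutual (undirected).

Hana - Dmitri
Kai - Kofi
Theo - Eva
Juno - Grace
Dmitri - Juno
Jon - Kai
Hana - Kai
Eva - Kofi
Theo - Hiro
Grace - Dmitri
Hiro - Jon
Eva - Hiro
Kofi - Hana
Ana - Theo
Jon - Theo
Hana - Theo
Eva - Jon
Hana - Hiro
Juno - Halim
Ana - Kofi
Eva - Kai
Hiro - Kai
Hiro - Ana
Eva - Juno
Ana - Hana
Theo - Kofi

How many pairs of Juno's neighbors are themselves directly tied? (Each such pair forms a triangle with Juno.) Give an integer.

1

Juno's neighbors: Dmitri, Eva, Grace, and Halim.
Neighbor pairs that are themselves tied: Juno–Dmitri–Grace. Each forms one triangle with Juno, for 1 in total.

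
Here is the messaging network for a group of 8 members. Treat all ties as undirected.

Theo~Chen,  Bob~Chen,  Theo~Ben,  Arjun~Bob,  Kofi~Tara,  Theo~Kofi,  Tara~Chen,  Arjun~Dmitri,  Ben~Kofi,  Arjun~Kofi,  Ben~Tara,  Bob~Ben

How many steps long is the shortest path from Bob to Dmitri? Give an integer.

One shortest route is Bob – Arjun – Dmitri, which uses 2 edges, and Bob and Dmitri are not directly tied, so nothing shorter exists. So d(Bob,Dmitri) = 2.

2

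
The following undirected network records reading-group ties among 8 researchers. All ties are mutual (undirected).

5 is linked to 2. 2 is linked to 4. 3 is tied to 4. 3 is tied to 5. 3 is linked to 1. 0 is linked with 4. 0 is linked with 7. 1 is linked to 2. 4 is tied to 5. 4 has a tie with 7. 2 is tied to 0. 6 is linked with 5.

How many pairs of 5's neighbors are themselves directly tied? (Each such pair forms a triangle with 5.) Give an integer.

5's neighbors: 2, 3, 4, and 6.
Neighbor pairs that are themselves tied: 5–2–4; 5–3–4. Each forms one triangle with 5, for 2 in total.

2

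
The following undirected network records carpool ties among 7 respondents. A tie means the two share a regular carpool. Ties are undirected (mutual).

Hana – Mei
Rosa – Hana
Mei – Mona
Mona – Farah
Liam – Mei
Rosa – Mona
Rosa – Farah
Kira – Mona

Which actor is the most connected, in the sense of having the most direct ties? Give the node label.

Degrees — Farah:2, Hana:2, Kira:1, Liam:1, Mei:3, Mona:4, Rosa:3.
The maximum is 4, attained only by Mona.

Mona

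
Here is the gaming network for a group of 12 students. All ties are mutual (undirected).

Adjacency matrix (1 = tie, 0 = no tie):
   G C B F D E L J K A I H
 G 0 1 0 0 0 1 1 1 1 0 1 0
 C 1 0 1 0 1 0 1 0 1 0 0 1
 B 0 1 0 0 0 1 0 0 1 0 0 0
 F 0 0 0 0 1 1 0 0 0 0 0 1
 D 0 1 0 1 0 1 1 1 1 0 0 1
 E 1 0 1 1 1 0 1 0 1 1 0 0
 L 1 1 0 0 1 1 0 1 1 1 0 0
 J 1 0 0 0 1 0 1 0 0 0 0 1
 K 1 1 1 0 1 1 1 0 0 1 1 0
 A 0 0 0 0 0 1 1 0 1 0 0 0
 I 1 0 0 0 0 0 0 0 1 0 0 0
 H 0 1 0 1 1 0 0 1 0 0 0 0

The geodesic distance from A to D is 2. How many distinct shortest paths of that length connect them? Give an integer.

3

The shortest distance is 2. The length-2 paths are: A–E–D; A–L–D; A–K–D.
That gives 3 distinct shortest paths.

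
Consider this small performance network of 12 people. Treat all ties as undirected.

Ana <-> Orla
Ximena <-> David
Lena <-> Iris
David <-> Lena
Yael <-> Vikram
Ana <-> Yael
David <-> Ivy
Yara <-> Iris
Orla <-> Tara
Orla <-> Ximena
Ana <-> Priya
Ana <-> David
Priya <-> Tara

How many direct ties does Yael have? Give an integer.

Yael is directly tied to Ana and Vikram. That is 2 neighbors, so the degree of Yael is 2.

2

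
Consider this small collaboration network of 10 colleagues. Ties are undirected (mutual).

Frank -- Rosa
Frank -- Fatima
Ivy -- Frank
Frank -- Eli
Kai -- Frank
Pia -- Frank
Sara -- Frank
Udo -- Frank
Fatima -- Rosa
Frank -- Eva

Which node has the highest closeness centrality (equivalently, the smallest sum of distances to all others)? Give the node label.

Farness (sum of distances to all others) for each node — Eli:17, Eva:17, Fatima:16, Frank:9, Ivy:17, Kai:17, Pia:17, Rosa:16, Sara:17, Udo:17.
The smallest farness is 9, for Frank, so Frank has the highest closeness.

Frank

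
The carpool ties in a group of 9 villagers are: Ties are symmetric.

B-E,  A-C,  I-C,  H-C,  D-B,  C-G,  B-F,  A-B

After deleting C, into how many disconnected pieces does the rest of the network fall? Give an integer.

4

Without C, the remaining ties split the others into: {A, B, D, E, F}; {G}; {I}; {H}.
That's 4 separate components.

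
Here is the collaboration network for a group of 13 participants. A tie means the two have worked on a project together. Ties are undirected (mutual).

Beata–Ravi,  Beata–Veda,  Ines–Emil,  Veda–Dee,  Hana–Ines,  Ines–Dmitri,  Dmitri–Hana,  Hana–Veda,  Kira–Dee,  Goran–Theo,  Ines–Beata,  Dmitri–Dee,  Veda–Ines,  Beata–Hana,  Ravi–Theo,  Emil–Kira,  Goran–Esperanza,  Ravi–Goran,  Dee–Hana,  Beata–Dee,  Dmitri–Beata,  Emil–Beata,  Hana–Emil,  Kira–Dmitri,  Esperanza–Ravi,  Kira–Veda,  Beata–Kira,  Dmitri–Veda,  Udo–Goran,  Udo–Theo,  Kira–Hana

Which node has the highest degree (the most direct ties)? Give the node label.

Degrees — Beata:8, Dee:5, Dmitri:6, Emil:4, Esperanza:2, Goran:4, Hana:7, Ines:5, Kira:6, Ravi:4, Theo:3, Udo:2, Veda:6.
The maximum is 8, attained only by Beata.

Beata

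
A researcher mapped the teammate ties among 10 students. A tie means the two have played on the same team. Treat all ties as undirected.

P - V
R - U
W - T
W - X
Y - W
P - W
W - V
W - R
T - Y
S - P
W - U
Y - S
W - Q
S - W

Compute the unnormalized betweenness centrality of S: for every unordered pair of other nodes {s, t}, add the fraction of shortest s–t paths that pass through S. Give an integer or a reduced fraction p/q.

Pairs whose geodesics pass through S — Y–P: 1/2.
All other pairs contribute 0.
Summing the contributions gives betweenness(S) = 1/2.

1/2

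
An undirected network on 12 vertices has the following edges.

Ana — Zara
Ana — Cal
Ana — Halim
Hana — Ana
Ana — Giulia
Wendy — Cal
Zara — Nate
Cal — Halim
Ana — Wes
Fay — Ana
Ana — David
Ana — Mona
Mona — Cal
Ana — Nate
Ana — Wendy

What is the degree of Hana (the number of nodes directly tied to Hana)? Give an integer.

Hana is directly tied to Ana. That is 1 neighbor, so the degree of Hana is 1.

1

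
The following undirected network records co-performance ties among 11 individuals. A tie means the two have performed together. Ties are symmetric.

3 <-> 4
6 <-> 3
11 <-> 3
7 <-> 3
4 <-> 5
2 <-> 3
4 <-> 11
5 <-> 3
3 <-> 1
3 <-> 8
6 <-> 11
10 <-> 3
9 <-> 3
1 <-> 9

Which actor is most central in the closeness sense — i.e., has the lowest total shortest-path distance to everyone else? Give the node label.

Farness (sum of distances to all others) for each node — 1:18, 2:19, 3:10, 4:17, 5:18, 6:18, 7:19, 8:19, 9:18, 10:19, 11:17.
The smallest farness is 10, for 3, so 3 has the highest closeness.

3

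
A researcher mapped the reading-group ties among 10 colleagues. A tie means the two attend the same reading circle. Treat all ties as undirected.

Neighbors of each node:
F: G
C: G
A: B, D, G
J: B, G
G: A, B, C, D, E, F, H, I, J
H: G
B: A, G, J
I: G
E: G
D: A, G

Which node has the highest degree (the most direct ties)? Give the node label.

G

Degrees — A:3, B:3, C:1, D:2, E:1, F:1, G:9, H:1, I:1, J:2.
The maximum is 9, attained only by G.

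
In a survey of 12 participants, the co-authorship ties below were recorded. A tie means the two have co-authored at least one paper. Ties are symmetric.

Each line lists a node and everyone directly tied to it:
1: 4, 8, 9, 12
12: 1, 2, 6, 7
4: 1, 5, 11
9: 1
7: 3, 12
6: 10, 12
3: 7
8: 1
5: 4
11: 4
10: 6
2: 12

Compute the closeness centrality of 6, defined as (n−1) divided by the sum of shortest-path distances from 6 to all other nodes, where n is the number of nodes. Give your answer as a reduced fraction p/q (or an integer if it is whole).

Distances from 6: 1:2, 2:2, 3:3, 4:3, 5:4, 7:2, 8:3, 9:3, 10:1, 11:4, 12:1. Sum = 28.
n = 12, so closeness = 11/28.

11/28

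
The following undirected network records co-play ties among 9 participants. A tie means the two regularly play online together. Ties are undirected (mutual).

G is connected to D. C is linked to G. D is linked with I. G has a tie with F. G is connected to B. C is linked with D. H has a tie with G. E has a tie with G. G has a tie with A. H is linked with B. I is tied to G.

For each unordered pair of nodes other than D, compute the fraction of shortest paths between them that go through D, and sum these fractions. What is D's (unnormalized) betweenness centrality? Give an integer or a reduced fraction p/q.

Pairs whose geodesics pass through D — I–C: 1/2.
All other pairs contribute 0.
Summing the contributions gives betweenness(D) = 1/2.

1/2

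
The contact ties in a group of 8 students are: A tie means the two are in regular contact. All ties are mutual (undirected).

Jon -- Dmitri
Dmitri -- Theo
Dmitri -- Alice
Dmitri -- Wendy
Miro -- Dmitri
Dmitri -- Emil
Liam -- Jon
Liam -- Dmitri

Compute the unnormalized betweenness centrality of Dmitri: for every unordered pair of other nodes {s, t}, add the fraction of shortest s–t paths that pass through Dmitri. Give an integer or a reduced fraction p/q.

Pairs whose geodesics pass through Dmitri — Liam–Emil: 1; Liam–Alice: 1; Liam–Miro: 1; Liam–Wendy: 1; Liam–Theo: 1; Emil–Jon: 1; Emil–Alice: 1; Emil–Miro: 1; Emil–Wendy: 1; Emil–Theo: 1; Jon–Alice: 1; Jon–Miro: 1; Jon–Wendy: 1; Jon–Theo: 1 … (+6 more pairs).
All other pairs contribute 0.
Summing the contributions gives betweenness(Dmitri) = 20.

20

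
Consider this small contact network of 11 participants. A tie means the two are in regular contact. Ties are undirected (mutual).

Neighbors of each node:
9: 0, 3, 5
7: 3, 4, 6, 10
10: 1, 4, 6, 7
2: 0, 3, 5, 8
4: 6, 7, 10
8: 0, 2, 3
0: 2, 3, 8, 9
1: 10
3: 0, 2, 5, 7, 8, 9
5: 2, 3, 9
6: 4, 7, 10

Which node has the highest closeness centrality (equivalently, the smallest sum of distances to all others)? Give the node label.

3

Farness (sum of distances to all others) for each node — 0:21, 1:30, 2:21, 3:15, 4:22, 5:22, 6:22, 7:16, 8:22, 9:22, 10:21.
The smallest farness is 15, for 3, so 3 has the highest closeness.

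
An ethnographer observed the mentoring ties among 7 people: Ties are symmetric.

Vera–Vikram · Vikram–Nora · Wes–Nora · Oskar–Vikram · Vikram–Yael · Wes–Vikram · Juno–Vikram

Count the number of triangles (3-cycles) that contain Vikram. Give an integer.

1

Vikram's neighbors: Juno, Nora, Oskar, Vera, Wes, and Yael.
Neighbor pairs that are themselves tied: Vikram–Nora–Wes. Each forms one triangle with Vikram, for 1 in total.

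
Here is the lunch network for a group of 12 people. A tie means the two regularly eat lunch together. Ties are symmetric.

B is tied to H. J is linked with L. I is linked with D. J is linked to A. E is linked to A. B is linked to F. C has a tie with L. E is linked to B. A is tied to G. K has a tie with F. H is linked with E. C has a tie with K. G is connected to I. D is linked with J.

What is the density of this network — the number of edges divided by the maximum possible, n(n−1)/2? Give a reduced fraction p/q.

7/33

There are 14 edges and 12 nodes, so the maximum possible is C(12,2) = 66.
Density = 14/66 = 7/33.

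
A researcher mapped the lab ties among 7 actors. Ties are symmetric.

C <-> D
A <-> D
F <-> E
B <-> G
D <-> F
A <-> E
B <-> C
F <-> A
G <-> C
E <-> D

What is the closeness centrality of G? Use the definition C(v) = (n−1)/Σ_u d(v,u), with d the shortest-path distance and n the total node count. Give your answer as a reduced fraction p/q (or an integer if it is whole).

Distances from G: A:3, B:1, C:1, D:2, E:3, F:3. Sum = 13.
n = 7, so closeness = 6/13.

6/13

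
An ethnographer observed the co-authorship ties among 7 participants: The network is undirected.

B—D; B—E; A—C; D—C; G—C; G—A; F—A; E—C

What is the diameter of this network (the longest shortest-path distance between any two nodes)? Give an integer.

4

Eccentricity of each node (its greatest distance to any other): A:3, B:4, C:2, D:3, E:3, F:4, G:3.
The maximum eccentricity is 4, realized for instance by the pair B–F via B – E – C – A – F. So the diameter is 4.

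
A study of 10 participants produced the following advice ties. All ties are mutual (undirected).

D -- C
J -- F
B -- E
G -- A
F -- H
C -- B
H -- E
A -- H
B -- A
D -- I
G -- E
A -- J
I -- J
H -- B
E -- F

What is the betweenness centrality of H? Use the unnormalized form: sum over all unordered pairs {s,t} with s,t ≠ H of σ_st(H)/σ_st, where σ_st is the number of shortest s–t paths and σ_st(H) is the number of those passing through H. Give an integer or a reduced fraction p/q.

11/6

Pairs whose geodesics pass through H — A–F: 1/2; A–E: 1/3; F–C: 1/2; F–B: 1/2.
All other pairs contribute 0.
Summing the contributions gives betweenness(H) = 11/6.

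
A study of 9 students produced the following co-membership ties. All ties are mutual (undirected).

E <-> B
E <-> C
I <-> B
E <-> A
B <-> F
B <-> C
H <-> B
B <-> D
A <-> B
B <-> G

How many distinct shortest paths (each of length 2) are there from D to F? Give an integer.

1

The shortest distance is 2, and the only length-2 path is D–B–F. So there is exactly 1 shortest path.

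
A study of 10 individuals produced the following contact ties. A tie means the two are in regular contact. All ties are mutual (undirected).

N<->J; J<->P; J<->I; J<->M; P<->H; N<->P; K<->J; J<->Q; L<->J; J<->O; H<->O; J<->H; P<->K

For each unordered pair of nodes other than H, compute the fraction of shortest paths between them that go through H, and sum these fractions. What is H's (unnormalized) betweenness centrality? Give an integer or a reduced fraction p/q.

Pairs whose geodesics pass through H — O–P: 1/2.
All other pairs contribute 0.
Summing the contributions gives betweenness(H) = 1/2.

1/2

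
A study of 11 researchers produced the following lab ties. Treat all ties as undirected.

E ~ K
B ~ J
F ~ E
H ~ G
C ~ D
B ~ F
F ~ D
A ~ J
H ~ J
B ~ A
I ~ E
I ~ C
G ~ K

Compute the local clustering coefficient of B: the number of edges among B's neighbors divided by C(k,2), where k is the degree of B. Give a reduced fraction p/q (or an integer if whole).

B's neighbors: A, F, and J (k = 3).
Possible neighbor pairs: C(3,2) = 3. Edges among them: A–J → e = 1.
Clustering(B) = 1/3.

1/3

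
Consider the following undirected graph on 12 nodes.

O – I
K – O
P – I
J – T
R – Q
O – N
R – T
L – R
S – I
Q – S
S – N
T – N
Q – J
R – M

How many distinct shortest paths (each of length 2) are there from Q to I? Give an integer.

1

The shortest distance is 2, and the only length-2 path is Q–S–I. So there is exactly 1 shortest path.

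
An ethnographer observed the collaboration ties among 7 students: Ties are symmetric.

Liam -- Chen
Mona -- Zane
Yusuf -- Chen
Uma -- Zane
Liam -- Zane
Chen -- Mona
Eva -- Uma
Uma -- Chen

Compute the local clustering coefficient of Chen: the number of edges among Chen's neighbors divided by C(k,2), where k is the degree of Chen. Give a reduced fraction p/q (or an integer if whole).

0

Chen's neighbors: Liam, Mona, Uma, and Yusuf (k = 4).
Possible neighbor pairs: C(4,2) = 6. Edges among them: none → e = 0.
Clustering(Chen) = 0/6 = 0.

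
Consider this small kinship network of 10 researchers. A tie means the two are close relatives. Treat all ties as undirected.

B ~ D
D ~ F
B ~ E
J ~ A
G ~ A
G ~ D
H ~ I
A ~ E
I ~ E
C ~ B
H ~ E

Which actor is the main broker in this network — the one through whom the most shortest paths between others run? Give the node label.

Unnormalized betweenness of each node: A:11, B:14, C:0, D:10, E:18, F:0, G:4, H:0, I:0, J:0.
E has the largest value, 18, making it the main broker — the node through which the most shortest paths run.

E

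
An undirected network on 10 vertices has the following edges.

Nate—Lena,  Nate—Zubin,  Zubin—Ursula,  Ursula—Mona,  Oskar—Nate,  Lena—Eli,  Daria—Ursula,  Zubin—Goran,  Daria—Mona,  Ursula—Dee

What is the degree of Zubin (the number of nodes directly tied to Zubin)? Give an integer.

3

Zubin is directly tied to Goran, Nate, and Ursula. That is 3 neighbors, so the degree of Zubin is 3.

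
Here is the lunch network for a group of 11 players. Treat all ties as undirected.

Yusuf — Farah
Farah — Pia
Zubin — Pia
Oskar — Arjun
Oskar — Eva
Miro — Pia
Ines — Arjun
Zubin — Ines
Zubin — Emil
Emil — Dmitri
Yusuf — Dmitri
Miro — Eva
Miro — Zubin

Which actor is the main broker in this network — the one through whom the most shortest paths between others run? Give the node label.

Unnormalized betweenness of each node: Arjun:3, Dmitri:3, Emil:8, Eva:6, Farah:6, Ines:8, Miro:11, Oskar:2, Pia:11, Yusuf:2, Zubin:20.
Zubin has the largest value, 20, making it the main broker — the node through which the most shortest paths run.

Zubin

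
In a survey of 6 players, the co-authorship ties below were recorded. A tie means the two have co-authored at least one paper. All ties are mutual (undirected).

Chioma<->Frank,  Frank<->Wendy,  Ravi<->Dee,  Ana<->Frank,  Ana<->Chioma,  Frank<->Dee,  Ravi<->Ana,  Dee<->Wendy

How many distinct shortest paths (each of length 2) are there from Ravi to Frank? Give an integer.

2

The shortest distance is 2. The length-2 paths are: Ravi–Ana–Frank; Ravi–Dee–Frank.
That gives 2 distinct shortest paths.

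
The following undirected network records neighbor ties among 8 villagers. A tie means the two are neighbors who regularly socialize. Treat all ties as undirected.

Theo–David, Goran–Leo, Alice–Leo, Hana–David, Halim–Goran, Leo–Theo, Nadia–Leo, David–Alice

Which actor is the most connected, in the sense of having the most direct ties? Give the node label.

Leo

Degrees — Alice:2, David:3, Goran:2, Halim:1, Hana:1, Leo:4, Nadia:1, Theo:2.
The maximum is 4, attained only by Leo.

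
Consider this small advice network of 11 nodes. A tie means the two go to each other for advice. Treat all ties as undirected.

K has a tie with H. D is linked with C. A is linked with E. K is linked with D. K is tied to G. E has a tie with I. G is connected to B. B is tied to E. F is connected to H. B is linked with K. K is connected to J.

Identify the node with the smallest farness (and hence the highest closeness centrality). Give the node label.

Farness (sum of distances to all others) for each node — A:33, B:19, C:33, D:24, E:24, F:33, G:22, H:24, I:33, J:26, K:17.
The smallest farness is 17, for K, so K has the highest closeness.

K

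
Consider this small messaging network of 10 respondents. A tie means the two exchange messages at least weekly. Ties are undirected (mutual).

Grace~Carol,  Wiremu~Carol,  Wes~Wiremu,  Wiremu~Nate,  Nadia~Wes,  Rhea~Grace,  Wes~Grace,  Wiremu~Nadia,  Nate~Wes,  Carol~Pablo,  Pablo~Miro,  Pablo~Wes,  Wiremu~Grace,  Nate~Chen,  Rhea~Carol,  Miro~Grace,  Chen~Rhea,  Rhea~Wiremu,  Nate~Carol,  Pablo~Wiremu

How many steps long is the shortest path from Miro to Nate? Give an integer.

3

One shortest route is Miro – Grace – Wiremu – Nate, which uses 3 edges, and at distance 2 from Miro we only reach {Carol, Rhea, Wes, Wiremu}, which does not include Nate. So d(Miro,Nate) = 3.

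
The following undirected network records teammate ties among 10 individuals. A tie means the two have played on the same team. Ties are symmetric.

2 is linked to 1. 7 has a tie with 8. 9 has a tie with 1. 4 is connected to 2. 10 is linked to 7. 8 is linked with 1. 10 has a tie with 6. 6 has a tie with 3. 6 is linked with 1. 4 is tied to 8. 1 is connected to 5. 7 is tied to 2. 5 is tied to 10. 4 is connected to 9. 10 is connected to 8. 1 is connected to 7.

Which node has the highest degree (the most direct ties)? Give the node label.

1

Degrees — 1:6, 2:3, 3:1, 4:3, 5:2, 6:3, 7:4, 8:4, 9:2, 10:4.
The maximum is 6, attained only by 1.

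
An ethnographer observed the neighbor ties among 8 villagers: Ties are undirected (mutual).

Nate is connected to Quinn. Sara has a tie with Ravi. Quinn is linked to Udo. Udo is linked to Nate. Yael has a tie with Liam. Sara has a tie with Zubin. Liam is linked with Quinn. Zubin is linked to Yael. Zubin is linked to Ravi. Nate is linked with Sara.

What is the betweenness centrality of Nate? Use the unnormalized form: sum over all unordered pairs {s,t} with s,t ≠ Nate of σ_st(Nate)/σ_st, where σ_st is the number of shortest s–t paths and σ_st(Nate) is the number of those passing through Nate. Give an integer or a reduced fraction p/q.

6

Pairs whose geodesics pass through Nate — Sara–Liam: 1/2; Sara–Quinn: 1; Sara–Udo: 1; Ravi–Quinn: 1; Ravi–Udo: 1; Zubin–Quinn: 1/2; Zubin–Udo: 1.
All other pairs contribute 0.
Summing the contributions gives betweenness(Nate) = 6.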